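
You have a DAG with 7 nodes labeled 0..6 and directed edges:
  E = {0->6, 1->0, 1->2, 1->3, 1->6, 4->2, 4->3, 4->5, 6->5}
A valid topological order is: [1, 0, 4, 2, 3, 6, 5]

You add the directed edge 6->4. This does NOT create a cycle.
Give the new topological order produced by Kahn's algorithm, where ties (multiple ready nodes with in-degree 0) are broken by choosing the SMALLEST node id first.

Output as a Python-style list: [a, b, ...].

Answer: [1, 0, 6, 4, 2, 3, 5]

Derivation:
Old toposort: [1, 0, 4, 2, 3, 6, 5]
Added edge: 6->4
Position of 6 (5) > position of 4 (2). Must reorder: 6 must now come before 4.
Run Kahn's algorithm (break ties by smallest node id):
  initial in-degrees: [1, 0, 2, 2, 1, 2, 2]
  ready (indeg=0): [1]
  pop 1: indeg[0]->0; indeg[2]->1; indeg[3]->1; indeg[6]->1 | ready=[0] | order so far=[1]
  pop 0: indeg[6]->0 | ready=[6] | order so far=[1, 0]
  pop 6: indeg[4]->0; indeg[5]->1 | ready=[4] | order so far=[1, 0, 6]
  pop 4: indeg[2]->0; indeg[3]->0; indeg[5]->0 | ready=[2, 3, 5] | order so far=[1, 0, 6, 4]
  pop 2: no out-edges | ready=[3, 5] | order so far=[1, 0, 6, 4, 2]
  pop 3: no out-edges | ready=[5] | order so far=[1, 0, 6, 4, 2, 3]
  pop 5: no out-edges | ready=[] | order so far=[1, 0, 6, 4, 2, 3, 5]
  Result: [1, 0, 6, 4, 2, 3, 5]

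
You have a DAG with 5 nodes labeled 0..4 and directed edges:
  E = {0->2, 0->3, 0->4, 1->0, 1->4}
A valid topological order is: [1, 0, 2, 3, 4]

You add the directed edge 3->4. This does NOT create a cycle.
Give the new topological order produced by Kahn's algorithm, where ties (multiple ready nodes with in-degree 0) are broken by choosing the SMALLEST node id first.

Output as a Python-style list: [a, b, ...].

Answer: [1, 0, 2, 3, 4]

Derivation:
Old toposort: [1, 0, 2, 3, 4]
Added edge: 3->4
Position of 3 (3) < position of 4 (4). Old order still valid.
Run Kahn's algorithm (break ties by smallest node id):
  initial in-degrees: [1, 0, 1, 1, 3]
  ready (indeg=0): [1]
  pop 1: indeg[0]->0; indeg[4]->2 | ready=[0] | order so far=[1]
  pop 0: indeg[2]->0; indeg[3]->0; indeg[4]->1 | ready=[2, 3] | order so far=[1, 0]
  pop 2: no out-edges | ready=[3] | order so far=[1, 0, 2]
  pop 3: indeg[4]->0 | ready=[4] | order so far=[1, 0, 2, 3]
  pop 4: no out-edges | ready=[] | order so far=[1, 0, 2, 3, 4]
  Result: [1, 0, 2, 3, 4]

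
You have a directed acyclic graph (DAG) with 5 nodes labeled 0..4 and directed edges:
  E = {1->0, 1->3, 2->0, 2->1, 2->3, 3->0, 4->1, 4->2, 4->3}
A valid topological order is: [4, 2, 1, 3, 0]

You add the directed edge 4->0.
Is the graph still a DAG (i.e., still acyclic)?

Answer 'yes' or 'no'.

Answer: yes

Derivation:
Given toposort: [4, 2, 1, 3, 0]
Position of 4: index 0; position of 0: index 4
New edge 4->0: forward
Forward edge: respects the existing order. Still a DAG, same toposort still valid.
Still a DAG? yes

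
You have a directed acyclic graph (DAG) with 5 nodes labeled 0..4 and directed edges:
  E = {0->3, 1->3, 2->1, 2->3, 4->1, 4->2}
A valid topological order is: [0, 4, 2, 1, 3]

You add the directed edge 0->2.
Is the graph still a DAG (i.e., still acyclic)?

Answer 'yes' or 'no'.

Given toposort: [0, 4, 2, 1, 3]
Position of 0: index 0; position of 2: index 2
New edge 0->2: forward
Forward edge: respects the existing order. Still a DAG, same toposort still valid.
Still a DAG? yes

Answer: yes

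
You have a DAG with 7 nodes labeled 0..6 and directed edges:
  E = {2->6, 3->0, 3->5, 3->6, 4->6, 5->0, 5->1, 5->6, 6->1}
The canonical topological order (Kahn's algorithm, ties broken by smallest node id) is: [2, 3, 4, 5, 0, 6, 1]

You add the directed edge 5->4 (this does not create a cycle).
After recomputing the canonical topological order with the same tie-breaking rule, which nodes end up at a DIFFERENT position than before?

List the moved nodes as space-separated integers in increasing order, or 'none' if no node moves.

Old toposort: [2, 3, 4, 5, 0, 6, 1]
Added edge 5->4
Recompute Kahn (smallest-id tiebreak):
  initial in-degrees: [2, 2, 0, 0, 1, 1, 4]
  ready (indeg=0): [2, 3]
  pop 2: indeg[6]->3 | ready=[3] | order so far=[2]
  pop 3: indeg[0]->1; indeg[5]->0; indeg[6]->2 | ready=[5] | order so far=[2, 3]
  pop 5: indeg[0]->0; indeg[1]->1; indeg[4]->0; indeg[6]->1 | ready=[0, 4] | order so far=[2, 3, 5]
  pop 0: no out-edges | ready=[4] | order so far=[2, 3, 5, 0]
  pop 4: indeg[6]->0 | ready=[6] | order so far=[2, 3, 5, 0, 4]
  pop 6: indeg[1]->0 | ready=[1] | order so far=[2, 3, 5, 0, 4, 6]
  pop 1: no out-edges | ready=[] | order so far=[2, 3, 5, 0, 4, 6, 1]
New canonical toposort: [2, 3, 5, 0, 4, 6, 1]
Compare positions:
  Node 0: index 4 -> 3 (moved)
  Node 1: index 6 -> 6 (same)
  Node 2: index 0 -> 0 (same)
  Node 3: index 1 -> 1 (same)
  Node 4: index 2 -> 4 (moved)
  Node 5: index 3 -> 2 (moved)
  Node 6: index 5 -> 5 (same)
Nodes that changed position: 0 4 5

Answer: 0 4 5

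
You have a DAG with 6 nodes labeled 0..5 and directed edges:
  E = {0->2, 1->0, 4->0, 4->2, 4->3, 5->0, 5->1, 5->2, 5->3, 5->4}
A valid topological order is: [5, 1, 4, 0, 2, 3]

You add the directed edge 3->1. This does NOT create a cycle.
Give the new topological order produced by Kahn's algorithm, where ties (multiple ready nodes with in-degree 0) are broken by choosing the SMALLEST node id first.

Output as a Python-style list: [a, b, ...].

Answer: [5, 4, 3, 1, 0, 2]

Derivation:
Old toposort: [5, 1, 4, 0, 2, 3]
Added edge: 3->1
Position of 3 (5) > position of 1 (1). Must reorder: 3 must now come before 1.
Run Kahn's algorithm (break ties by smallest node id):
  initial in-degrees: [3, 2, 3, 2, 1, 0]
  ready (indeg=0): [5]
  pop 5: indeg[0]->2; indeg[1]->1; indeg[2]->2; indeg[3]->1; indeg[4]->0 | ready=[4] | order so far=[5]
  pop 4: indeg[0]->1; indeg[2]->1; indeg[3]->0 | ready=[3] | order so far=[5, 4]
  pop 3: indeg[1]->0 | ready=[1] | order so far=[5, 4, 3]
  pop 1: indeg[0]->0 | ready=[0] | order so far=[5, 4, 3, 1]
  pop 0: indeg[2]->0 | ready=[2] | order so far=[5, 4, 3, 1, 0]
  pop 2: no out-edges | ready=[] | order so far=[5, 4, 3, 1, 0, 2]
  Result: [5, 4, 3, 1, 0, 2]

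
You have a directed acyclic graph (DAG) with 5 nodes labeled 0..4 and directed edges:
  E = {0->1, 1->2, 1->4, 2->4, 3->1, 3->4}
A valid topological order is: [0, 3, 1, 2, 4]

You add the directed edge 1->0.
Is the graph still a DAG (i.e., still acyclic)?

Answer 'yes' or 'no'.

Answer: no

Derivation:
Given toposort: [0, 3, 1, 2, 4]
Position of 1: index 2; position of 0: index 0
New edge 1->0: backward (u after v in old order)
Backward edge: old toposort is now invalid. Check if this creates a cycle.
Does 0 already reach 1? Reachable from 0: [0, 1, 2, 4]. YES -> cycle!
Still a DAG? no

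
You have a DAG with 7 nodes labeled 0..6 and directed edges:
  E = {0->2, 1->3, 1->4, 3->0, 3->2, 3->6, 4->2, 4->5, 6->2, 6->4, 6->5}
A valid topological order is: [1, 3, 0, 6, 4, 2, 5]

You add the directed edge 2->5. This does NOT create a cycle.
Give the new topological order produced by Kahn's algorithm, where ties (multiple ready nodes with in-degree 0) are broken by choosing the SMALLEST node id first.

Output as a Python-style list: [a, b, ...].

Answer: [1, 3, 0, 6, 4, 2, 5]

Derivation:
Old toposort: [1, 3, 0, 6, 4, 2, 5]
Added edge: 2->5
Position of 2 (5) < position of 5 (6). Old order still valid.
Run Kahn's algorithm (break ties by smallest node id):
  initial in-degrees: [1, 0, 4, 1, 2, 3, 1]
  ready (indeg=0): [1]
  pop 1: indeg[3]->0; indeg[4]->1 | ready=[3] | order so far=[1]
  pop 3: indeg[0]->0; indeg[2]->3; indeg[6]->0 | ready=[0, 6] | order so far=[1, 3]
  pop 0: indeg[2]->2 | ready=[6] | order so far=[1, 3, 0]
  pop 6: indeg[2]->1; indeg[4]->0; indeg[5]->2 | ready=[4] | order so far=[1, 3, 0, 6]
  pop 4: indeg[2]->0; indeg[5]->1 | ready=[2] | order so far=[1, 3, 0, 6, 4]
  pop 2: indeg[5]->0 | ready=[5] | order so far=[1, 3, 0, 6, 4, 2]
  pop 5: no out-edges | ready=[] | order so far=[1, 3, 0, 6, 4, 2, 5]
  Result: [1, 3, 0, 6, 4, 2, 5]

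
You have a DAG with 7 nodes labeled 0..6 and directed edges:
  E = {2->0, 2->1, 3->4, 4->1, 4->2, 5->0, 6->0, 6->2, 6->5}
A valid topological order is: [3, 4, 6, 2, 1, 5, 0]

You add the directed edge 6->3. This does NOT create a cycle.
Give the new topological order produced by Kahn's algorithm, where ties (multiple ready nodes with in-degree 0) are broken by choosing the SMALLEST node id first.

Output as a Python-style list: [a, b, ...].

Answer: [6, 3, 4, 2, 1, 5, 0]

Derivation:
Old toposort: [3, 4, 6, 2, 1, 5, 0]
Added edge: 6->3
Position of 6 (2) > position of 3 (0). Must reorder: 6 must now come before 3.
Run Kahn's algorithm (break ties by smallest node id):
  initial in-degrees: [3, 2, 2, 1, 1, 1, 0]
  ready (indeg=0): [6]
  pop 6: indeg[0]->2; indeg[2]->1; indeg[3]->0; indeg[5]->0 | ready=[3, 5] | order so far=[6]
  pop 3: indeg[4]->0 | ready=[4, 5] | order so far=[6, 3]
  pop 4: indeg[1]->1; indeg[2]->0 | ready=[2, 5] | order so far=[6, 3, 4]
  pop 2: indeg[0]->1; indeg[1]->0 | ready=[1, 5] | order so far=[6, 3, 4, 2]
  pop 1: no out-edges | ready=[5] | order so far=[6, 3, 4, 2, 1]
  pop 5: indeg[0]->0 | ready=[0] | order so far=[6, 3, 4, 2, 1, 5]
  pop 0: no out-edges | ready=[] | order so far=[6, 3, 4, 2, 1, 5, 0]
  Result: [6, 3, 4, 2, 1, 5, 0]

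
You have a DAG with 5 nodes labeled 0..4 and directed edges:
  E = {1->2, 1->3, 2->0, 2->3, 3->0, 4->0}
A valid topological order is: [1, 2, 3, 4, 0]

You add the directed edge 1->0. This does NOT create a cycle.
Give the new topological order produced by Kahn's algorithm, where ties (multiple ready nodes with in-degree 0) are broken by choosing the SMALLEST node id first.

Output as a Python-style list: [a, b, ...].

Old toposort: [1, 2, 3, 4, 0]
Added edge: 1->0
Position of 1 (0) < position of 0 (4). Old order still valid.
Run Kahn's algorithm (break ties by smallest node id):
  initial in-degrees: [4, 0, 1, 2, 0]
  ready (indeg=0): [1, 4]
  pop 1: indeg[0]->3; indeg[2]->0; indeg[3]->1 | ready=[2, 4] | order so far=[1]
  pop 2: indeg[0]->2; indeg[3]->0 | ready=[3, 4] | order so far=[1, 2]
  pop 3: indeg[0]->1 | ready=[4] | order so far=[1, 2, 3]
  pop 4: indeg[0]->0 | ready=[0] | order so far=[1, 2, 3, 4]
  pop 0: no out-edges | ready=[] | order so far=[1, 2, 3, 4, 0]
  Result: [1, 2, 3, 4, 0]

Answer: [1, 2, 3, 4, 0]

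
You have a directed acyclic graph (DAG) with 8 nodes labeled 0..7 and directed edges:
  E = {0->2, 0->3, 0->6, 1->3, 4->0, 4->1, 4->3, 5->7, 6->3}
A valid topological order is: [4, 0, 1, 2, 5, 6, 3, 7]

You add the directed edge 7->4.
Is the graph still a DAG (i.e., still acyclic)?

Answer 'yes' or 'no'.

Answer: yes

Derivation:
Given toposort: [4, 0, 1, 2, 5, 6, 3, 7]
Position of 7: index 7; position of 4: index 0
New edge 7->4: backward (u after v in old order)
Backward edge: old toposort is now invalid. Check if this creates a cycle.
Does 4 already reach 7? Reachable from 4: [0, 1, 2, 3, 4, 6]. NO -> still a DAG (reorder needed).
Still a DAG? yes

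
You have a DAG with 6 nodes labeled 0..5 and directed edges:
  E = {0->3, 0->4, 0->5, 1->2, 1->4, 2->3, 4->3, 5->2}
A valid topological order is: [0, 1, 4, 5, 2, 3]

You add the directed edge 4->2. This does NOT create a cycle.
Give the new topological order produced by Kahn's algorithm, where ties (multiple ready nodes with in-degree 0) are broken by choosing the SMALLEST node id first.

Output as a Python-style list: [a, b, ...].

Answer: [0, 1, 4, 5, 2, 3]

Derivation:
Old toposort: [0, 1, 4, 5, 2, 3]
Added edge: 4->2
Position of 4 (2) < position of 2 (4). Old order still valid.
Run Kahn's algorithm (break ties by smallest node id):
  initial in-degrees: [0, 0, 3, 3, 2, 1]
  ready (indeg=0): [0, 1]
  pop 0: indeg[3]->2; indeg[4]->1; indeg[5]->0 | ready=[1, 5] | order so far=[0]
  pop 1: indeg[2]->2; indeg[4]->0 | ready=[4, 5] | order so far=[0, 1]
  pop 4: indeg[2]->1; indeg[3]->1 | ready=[5] | order so far=[0, 1, 4]
  pop 5: indeg[2]->0 | ready=[2] | order so far=[0, 1, 4, 5]
  pop 2: indeg[3]->0 | ready=[3] | order so far=[0, 1, 4, 5, 2]
  pop 3: no out-edges | ready=[] | order so far=[0, 1, 4, 5, 2, 3]
  Result: [0, 1, 4, 5, 2, 3]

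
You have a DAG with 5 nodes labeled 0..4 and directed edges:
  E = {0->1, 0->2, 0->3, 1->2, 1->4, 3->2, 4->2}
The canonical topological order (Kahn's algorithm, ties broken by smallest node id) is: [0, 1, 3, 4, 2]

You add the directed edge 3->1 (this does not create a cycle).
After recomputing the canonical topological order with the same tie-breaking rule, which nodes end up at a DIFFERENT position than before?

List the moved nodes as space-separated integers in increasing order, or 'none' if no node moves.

Old toposort: [0, 1, 3, 4, 2]
Added edge 3->1
Recompute Kahn (smallest-id tiebreak):
  initial in-degrees: [0, 2, 4, 1, 1]
  ready (indeg=0): [0]
  pop 0: indeg[1]->1; indeg[2]->3; indeg[3]->0 | ready=[3] | order so far=[0]
  pop 3: indeg[1]->0; indeg[2]->2 | ready=[1] | order so far=[0, 3]
  pop 1: indeg[2]->1; indeg[4]->0 | ready=[4] | order so far=[0, 3, 1]
  pop 4: indeg[2]->0 | ready=[2] | order so far=[0, 3, 1, 4]
  pop 2: no out-edges | ready=[] | order so far=[0, 3, 1, 4, 2]
New canonical toposort: [0, 3, 1, 4, 2]
Compare positions:
  Node 0: index 0 -> 0 (same)
  Node 1: index 1 -> 2 (moved)
  Node 2: index 4 -> 4 (same)
  Node 3: index 2 -> 1 (moved)
  Node 4: index 3 -> 3 (same)
Nodes that changed position: 1 3

Answer: 1 3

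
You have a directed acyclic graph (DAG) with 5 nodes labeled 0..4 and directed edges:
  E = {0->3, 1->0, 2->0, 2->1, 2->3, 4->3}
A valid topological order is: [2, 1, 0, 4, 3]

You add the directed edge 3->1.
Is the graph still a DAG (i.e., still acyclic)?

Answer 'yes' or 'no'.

Answer: no

Derivation:
Given toposort: [2, 1, 0, 4, 3]
Position of 3: index 4; position of 1: index 1
New edge 3->1: backward (u after v in old order)
Backward edge: old toposort is now invalid. Check if this creates a cycle.
Does 1 already reach 3? Reachable from 1: [0, 1, 3]. YES -> cycle!
Still a DAG? no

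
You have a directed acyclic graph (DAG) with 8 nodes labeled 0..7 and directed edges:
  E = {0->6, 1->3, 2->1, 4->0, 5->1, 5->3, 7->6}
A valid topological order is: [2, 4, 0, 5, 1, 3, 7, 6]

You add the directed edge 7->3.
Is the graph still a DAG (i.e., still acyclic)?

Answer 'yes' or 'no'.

Answer: yes

Derivation:
Given toposort: [2, 4, 0, 5, 1, 3, 7, 6]
Position of 7: index 6; position of 3: index 5
New edge 7->3: backward (u after v in old order)
Backward edge: old toposort is now invalid. Check if this creates a cycle.
Does 3 already reach 7? Reachable from 3: [3]. NO -> still a DAG (reorder needed).
Still a DAG? yes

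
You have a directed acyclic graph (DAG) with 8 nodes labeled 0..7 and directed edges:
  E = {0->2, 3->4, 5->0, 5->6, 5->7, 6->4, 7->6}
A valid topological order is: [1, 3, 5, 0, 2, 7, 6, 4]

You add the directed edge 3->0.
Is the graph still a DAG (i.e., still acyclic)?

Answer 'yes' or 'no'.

Answer: yes

Derivation:
Given toposort: [1, 3, 5, 0, 2, 7, 6, 4]
Position of 3: index 1; position of 0: index 3
New edge 3->0: forward
Forward edge: respects the existing order. Still a DAG, same toposort still valid.
Still a DAG? yes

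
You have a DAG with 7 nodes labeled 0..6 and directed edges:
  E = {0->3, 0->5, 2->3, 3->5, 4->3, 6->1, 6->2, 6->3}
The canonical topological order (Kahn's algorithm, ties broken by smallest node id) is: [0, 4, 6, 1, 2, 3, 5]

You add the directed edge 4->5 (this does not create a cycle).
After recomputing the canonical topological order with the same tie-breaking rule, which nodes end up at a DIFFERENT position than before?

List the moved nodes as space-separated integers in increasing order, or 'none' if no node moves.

Answer: none

Derivation:
Old toposort: [0, 4, 6, 1, 2, 3, 5]
Added edge 4->5
Recompute Kahn (smallest-id tiebreak):
  initial in-degrees: [0, 1, 1, 4, 0, 3, 0]
  ready (indeg=0): [0, 4, 6]
  pop 0: indeg[3]->3; indeg[5]->2 | ready=[4, 6] | order so far=[0]
  pop 4: indeg[3]->2; indeg[5]->1 | ready=[6] | order so far=[0, 4]
  pop 6: indeg[1]->0; indeg[2]->0; indeg[3]->1 | ready=[1, 2] | order so far=[0, 4, 6]
  pop 1: no out-edges | ready=[2] | order so far=[0, 4, 6, 1]
  pop 2: indeg[3]->0 | ready=[3] | order so far=[0, 4, 6, 1, 2]
  pop 3: indeg[5]->0 | ready=[5] | order so far=[0, 4, 6, 1, 2, 3]
  pop 5: no out-edges | ready=[] | order so far=[0, 4, 6, 1, 2, 3, 5]
New canonical toposort: [0, 4, 6, 1, 2, 3, 5]
Compare positions:
  Node 0: index 0 -> 0 (same)
  Node 1: index 3 -> 3 (same)
  Node 2: index 4 -> 4 (same)
  Node 3: index 5 -> 5 (same)
  Node 4: index 1 -> 1 (same)
  Node 5: index 6 -> 6 (same)
  Node 6: index 2 -> 2 (same)
Nodes that changed position: none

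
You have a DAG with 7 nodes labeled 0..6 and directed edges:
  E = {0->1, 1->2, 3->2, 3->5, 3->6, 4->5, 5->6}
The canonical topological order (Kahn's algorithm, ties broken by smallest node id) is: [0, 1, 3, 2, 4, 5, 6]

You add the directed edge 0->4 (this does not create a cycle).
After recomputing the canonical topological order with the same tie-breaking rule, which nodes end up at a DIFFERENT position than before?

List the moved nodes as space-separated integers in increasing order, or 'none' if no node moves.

Old toposort: [0, 1, 3, 2, 4, 5, 6]
Added edge 0->4
Recompute Kahn (smallest-id tiebreak):
  initial in-degrees: [0, 1, 2, 0, 1, 2, 2]
  ready (indeg=0): [0, 3]
  pop 0: indeg[1]->0; indeg[4]->0 | ready=[1, 3, 4] | order so far=[0]
  pop 1: indeg[2]->1 | ready=[3, 4] | order so far=[0, 1]
  pop 3: indeg[2]->0; indeg[5]->1; indeg[6]->1 | ready=[2, 4] | order so far=[0, 1, 3]
  pop 2: no out-edges | ready=[4] | order so far=[0, 1, 3, 2]
  pop 4: indeg[5]->0 | ready=[5] | order so far=[0, 1, 3, 2, 4]
  pop 5: indeg[6]->0 | ready=[6] | order so far=[0, 1, 3, 2, 4, 5]
  pop 6: no out-edges | ready=[] | order so far=[0, 1, 3, 2, 4, 5, 6]
New canonical toposort: [0, 1, 3, 2, 4, 5, 6]
Compare positions:
  Node 0: index 0 -> 0 (same)
  Node 1: index 1 -> 1 (same)
  Node 2: index 3 -> 3 (same)
  Node 3: index 2 -> 2 (same)
  Node 4: index 4 -> 4 (same)
  Node 5: index 5 -> 5 (same)
  Node 6: index 6 -> 6 (same)
Nodes that changed position: none

Answer: none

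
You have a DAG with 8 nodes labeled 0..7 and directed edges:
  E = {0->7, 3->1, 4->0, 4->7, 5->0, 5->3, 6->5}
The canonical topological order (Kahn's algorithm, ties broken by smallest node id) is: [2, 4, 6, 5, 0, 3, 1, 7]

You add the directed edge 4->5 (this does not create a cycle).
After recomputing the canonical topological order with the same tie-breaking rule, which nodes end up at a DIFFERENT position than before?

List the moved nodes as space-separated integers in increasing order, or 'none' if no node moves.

Old toposort: [2, 4, 6, 5, 0, 3, 1, 7]
Added edge 4->5
Recompute Kahn (smallest-id tiebreak):
  initial in-degrees: [2, 1, 0, 1, 0, 2, 0, 2]
  ready (indeg=0): [2, 4, 6]
  pop 2: no out-edges | ready=[4, 6] | order so far=[2]
  pop 4: indeg[0]->1; indeg[5]->1; indeg[7]->1 | ready=[6] | order so far=[2, 4]
  pop 6: indeg[5]->0 | ready=[5] | order so far=[2, 4, 6]
  pop 5: indeg[0]->0; indeg[3]->0 | ready=[0, 3] | order so far=[2, 4, 6, 5]
  pop 0: indeg[7]->0 | ready=[3, 7] | order so far=[2, 4, 6, 5, 0]
  pop 3: indeg[1]->0 | ready=[1, 7] | order so far=[2, 4, 6, 5, 0, 3]
  pop 1: no out-edges | ready=[7] | order so far=[2, 4, 6, 5, 0, 3, 1]
  pop 7: no out-edges | ready=[] | order so far=[2, 4, 6, 5, 0, 3, 1, 7]
New canonical toposort: [2, 4, 6, 5, 0, 3, 1, 7]
Compare positions:
  Node 0: index 4 -> 4 (same)
  Node 1: index 6 -> 6 (same)
  Node 2: index 0 -> 0 (same)
  Node 3: index 5 -> 5 (same)
  Node 4: index 1 -> 1 (same)
  Node 5: index 3 -> 3 (same)
  Node 6: index 2 -> 2 (same)
  Node 7: index 7 -> 7 (same)
Nodes that changed position: none

Answer: none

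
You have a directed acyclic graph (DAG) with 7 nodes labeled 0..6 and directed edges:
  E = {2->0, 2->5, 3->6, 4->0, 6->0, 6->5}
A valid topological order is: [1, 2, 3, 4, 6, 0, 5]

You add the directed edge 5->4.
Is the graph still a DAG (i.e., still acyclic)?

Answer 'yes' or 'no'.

Answer: yes

Derivation:
Given toposort: [1, 2, 3, 4, 6, 0, 5]
Position of 5: index 6; position of 4: index 3
New edge 5->4: backward (u after v in old order)
Backward edge: old toposort is now invalid. Check if this creates a cycle.
Does 4 already reach 5? Reachable from 4: [0, 4]. NO -> still a DAG (reorder needed).
Still a DAG? yes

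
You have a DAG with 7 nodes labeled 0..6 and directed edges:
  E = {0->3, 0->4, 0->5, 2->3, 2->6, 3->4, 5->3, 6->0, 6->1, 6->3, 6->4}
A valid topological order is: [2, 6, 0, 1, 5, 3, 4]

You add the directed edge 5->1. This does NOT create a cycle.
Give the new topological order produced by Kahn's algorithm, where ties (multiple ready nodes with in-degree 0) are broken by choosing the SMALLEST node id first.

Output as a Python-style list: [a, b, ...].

Answer: [2, 6, 0, 5, 1, 3, 4]

Derivation:
Old toposort: [2, 6, 0, 1, 5, 3, 4]
Added edge: 5->1
Position of 5 (4) > position of 1 (3). Must reorder: 5 must now come before 1.
Run Kahn's algorithm (break ties by smallest node id):
  initial in-degrees: [1, 2, 0, 4, 3, 1, 1]
  ready (indeg=0): [2]
  pop 2: indeg[3]->3; indeg[6]->0 | ready=[6] | order so far=[2]
  pop 6: indeg[0]->0; indeg[1]->1; indeg[3]->2; indeg[4]->2 | ready=[0] | order so far=[2, 6]
  pop 0: indeg[3]->1; indeg[4]->1; indeg[5]->0 | ready=[5] | order so far=[2, 6, 0]
  pop 5: indeg[1]->0; indeg[3]->0 | ready=[1, 3] | order so far=[2, 6, 0, 5]
  pop 1: no out-edges | ready=[3] | order so far=[2, 6, 0, 5, 1]
  pop 3: indeg[4]->0 | ready=[4] | order so far=[2, 6, 0, 5, 1, 3]
  pop 4: no out-edges | ready=[] | order so far=[2, 6, 0, 5, 1, 3, 4]
  Result: [2, 6, 0, 5, 1, 3, 4]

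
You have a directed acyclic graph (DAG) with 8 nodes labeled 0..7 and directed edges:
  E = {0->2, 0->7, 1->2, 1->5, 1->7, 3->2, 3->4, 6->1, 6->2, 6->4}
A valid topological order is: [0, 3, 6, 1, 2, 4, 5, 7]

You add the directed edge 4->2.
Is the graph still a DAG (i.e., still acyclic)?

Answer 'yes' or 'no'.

Given toposort: [0, 3, 6, 1, 2, 4, 5, 7]
Position of 4: index 5; position of 2: index 4
New edge 4->2: backward (u after v in old order)
Backward edge: old toposort is now invalid. Check if this creates a cycle.
Does 2 already reach 4? Reachable from 2: [2]. NO -> still a DAG (reorder needed).
Still a DAG? yes

Answer: yes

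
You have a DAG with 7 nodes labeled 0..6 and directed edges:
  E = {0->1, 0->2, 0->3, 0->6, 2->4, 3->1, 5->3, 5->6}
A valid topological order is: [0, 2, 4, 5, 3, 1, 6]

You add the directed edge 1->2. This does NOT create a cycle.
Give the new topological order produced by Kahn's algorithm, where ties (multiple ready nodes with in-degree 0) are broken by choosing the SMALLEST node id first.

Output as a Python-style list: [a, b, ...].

Answer: [0, 5, 3, 1, 2, 4, 6]

Derivation:
Old toposort: [0, 2, 4, 5, 3, 1, 6]
Added edge: 1->2
Position of 1 (5) > position of 2 (1). Must reorder: 1 must now come before 2.
Run Kahn's algorithm (break ties by smallest node id):
  initial in-degrees: [0, 2, 2, 2, 1, 0, 2]
  ready (indeg=0): [0, 5]
  pop 0: indeg[1]->1; indeg[2]->1; indeg[3]->1; indeg[6]->1 | ready=[5] | order so far=[0]
  pop 5: indeg[3]->0; indeg[6]->0 | ready=[3, 6] | order so far=[0, 5]
  pop 3: indeg[1]->0 | ready=[1, 6] | order so far=[0, 5, 3]
  pop 1: indeg[2]->0 | ready=[2, 6] | order so far=[0, 5, 3, 1]
  pop 2: indeg[4]->0 | ready=[4, 6] | order so far=[0, 5, 3, 1, 2]
  pop 4: no out-edges | ready=[6] | order so far=[0, 5, 3, 1, 2, 4]
  pop 6: no out-edges | ready=[] | order so far=[0, 5, 3, 1, 2, 4, 6]
  Result: [0, 5, 3, 1, 2, 4, 6]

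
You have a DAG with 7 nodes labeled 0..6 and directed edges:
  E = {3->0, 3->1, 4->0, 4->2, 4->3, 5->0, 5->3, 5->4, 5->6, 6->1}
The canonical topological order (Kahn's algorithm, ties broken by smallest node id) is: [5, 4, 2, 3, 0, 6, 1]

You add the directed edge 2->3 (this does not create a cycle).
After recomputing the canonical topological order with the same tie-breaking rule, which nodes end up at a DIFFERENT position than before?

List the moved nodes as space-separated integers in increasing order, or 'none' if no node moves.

Answer: none

Derivation:
Old toposort: [5, 4, 2, 3, 0, 6, 1]
Added edge 2->3
Recompute Kahn (smallest-id tiebreak):
  initial in-degrees: [3, 2, 1, 3, 1, 0, 1]
  ready (indeg=0): [5]
  pop 5: indeg[0]->2; indeg[3]->2; indeg[4]->0; indeg[6]->0 | ready=[4, 6] | order so far=[5]
  pop 4: indeg[0]->1; indeg[2]->0; indeg[3]->1 | ready=[2, 6] | order so far=[5, 4]
  pop 2: indeg[3]->0 | ready=[3, 6] | order so far=[5, 4, 2]
  pop 3: indeg[0]->0; indeg[1]->1 | ready=[0, 6] | order so far=[5, 4, 2, 3]
  pop 0: no out-edges | ready=[6] | order so far=[5, 4, 2, 3, 0]
  pop 6: indeg[1]->0 | ready=[1] | order so far=[5, 4, 2, 3, 0, 6]
  pop 1: no out-edges | ready=[] | order so far=[5, 4, 2, 3, 0, 6, 1]
New canonical toposort: [5, 4, 2, 3, 0, 6, 1]
Compare positions:
  Node 0: index 4 -> 4 (same)
  Node 1: index 6 -> 6 (same)
  Node 2: index 2 -> 2 (same)
  Node 3: index 3 -> 3 (same)
  Node 4: index 1 -> 1 (same)
  Node 5: index 0 -> 0 (same)
  Node 6: index 5 -> 5 (same)
Nodes that changed position: none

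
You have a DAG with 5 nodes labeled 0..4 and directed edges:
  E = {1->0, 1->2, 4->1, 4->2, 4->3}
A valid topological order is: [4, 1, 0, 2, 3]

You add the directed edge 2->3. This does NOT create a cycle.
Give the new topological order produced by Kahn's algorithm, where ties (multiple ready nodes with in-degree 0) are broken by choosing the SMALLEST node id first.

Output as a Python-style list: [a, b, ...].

Old toposort: [4, 1, 0, 2, 3]
Added edge: 2->3
Position of 2 (3) < position of 3 (4). Old order still valid.
Run Kahn's algorithm (break ties by smallest node id):
  initial in-degrees: [1, 1, 2, 2, 0]
  ready (indeg=0): [4]
  pop 4: indeg[1]->0; indeg[2]->1; indeg[3]->1 | ready=[1] | order so far=[4]
  pop 1: indeg[0]->0; indeg[2]->0 | ready=[0, 2] | order so far=[4, 1]
  pop 0: no out-edges | ready=[2] | order so far=[4, 1, 0]
  pop 2: indeg[3]->0 | ready=[3] | order so far=[4, 1, 0, 2]
  pop 3: no out-edges | ready=[] | order so far=[4, 1, 0, 2, 3]
  Result: [4, 1, 0, 2, 3]

Answer: [4, 1, 0, 2, 3]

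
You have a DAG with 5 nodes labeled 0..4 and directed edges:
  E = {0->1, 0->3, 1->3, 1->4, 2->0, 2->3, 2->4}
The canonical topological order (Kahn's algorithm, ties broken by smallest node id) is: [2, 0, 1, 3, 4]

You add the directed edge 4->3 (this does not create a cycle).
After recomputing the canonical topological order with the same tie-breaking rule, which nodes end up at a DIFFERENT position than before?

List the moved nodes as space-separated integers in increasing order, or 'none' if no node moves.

Old toposort: [2, 0, 1, 3, 4]
Added edge 4->3
Recompute Kahn (smallest-id tiebreak):
  initial in-degrees: [1, 1, 0, 4, 2]
  ready (indeg=0): [2]
  pop 2: indeg[0]->0; indeg[3]->3; indeg[4]->1 | ready=[0] | order so far=[2]
  pop 0: indeg[1]->0; indeg[3]->2 | ready=[1] | order so far=[2, 0]
  pop 1: indeg[3]->1; indeg[4]->0 | ready=[4] | order so far=[2, 0, 1]
  pop 4: indeg[3]->0 | ready=[3] | order so far=[2, 0, 1, 4]
  pop 3: no out-edges | ready=[] | order so far=[2, 0, 1, 4, 3]
New canonical toposort: [2, 0, 1, 4, 3]
Compare positions:
  Node 0: index 1 -> 1 (same)
  Node 1: index 2 -> 2 (same)
  Node 2: index 0 -> 0 (same)
  Node 3: index 3 -> 4 (moved)
  Node 4: index 4 -> 3 (moved)
Nodes that changed position: 3 4

Answer: 3 4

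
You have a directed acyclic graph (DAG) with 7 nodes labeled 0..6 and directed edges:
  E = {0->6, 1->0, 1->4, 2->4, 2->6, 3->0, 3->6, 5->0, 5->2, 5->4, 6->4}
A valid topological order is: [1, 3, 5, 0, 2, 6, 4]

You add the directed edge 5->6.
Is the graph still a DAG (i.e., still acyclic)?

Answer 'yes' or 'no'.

Given toposort: [1, 3, 5, 0, 2, 6, 4]
Position of 5: index 2; position of 6: index 5
New edge 5->6: forward
Forward edge: respects the existing order. Still a DAG, same toposort still valid.
Still a DAG? yes

Answer: yes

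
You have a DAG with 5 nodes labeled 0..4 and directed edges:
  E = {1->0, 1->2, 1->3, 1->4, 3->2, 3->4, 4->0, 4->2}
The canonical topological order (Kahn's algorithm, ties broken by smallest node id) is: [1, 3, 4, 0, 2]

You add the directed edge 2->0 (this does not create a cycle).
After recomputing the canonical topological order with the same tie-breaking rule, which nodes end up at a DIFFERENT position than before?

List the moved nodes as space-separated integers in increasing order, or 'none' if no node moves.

Old toposort: [1, 3, 4, 0, 2]
Added edge 2->0
Recompute Kahn (smallest-id tiebreak):
  initial in-degrees: [3, 0, 3, 1, 2]
  ready (indeg=0): [1]
  pop 1: indeg[0]->2; indeg[2]->2; indeg[3]->0; indeg[4]->1 | ready=[3] | order so far=[1]
  pop 3: indeg[2]->1; indeg[4]->0 | ready=[4] | order so far=[1, 3]
  pop 4: indeg[0]->1; indeg[2]->0 | ready=[2] | order so far=[1, 3, 4]
  pop 2: indeg[0]->0 | ready=[0] | order so far=[1, 3, 4, 2]
  pop 0: no out-edges | ready=[] | order so far=[1, 3, 4, 2, 0]
New canonical toposort: [1, 3, 4, 2, 0]
Compare positions:
  Node 0: index 3 -> 4 (moved)
  Node 1: index 0 -> 0 (same)
  Node 2: index 4 -> 3 (moved)
  Node 3: index 1 -> 1 (same)
  Node 4: index 2 -> 2 (same)
Nodes that changed position: 0 2

Answer: 0 2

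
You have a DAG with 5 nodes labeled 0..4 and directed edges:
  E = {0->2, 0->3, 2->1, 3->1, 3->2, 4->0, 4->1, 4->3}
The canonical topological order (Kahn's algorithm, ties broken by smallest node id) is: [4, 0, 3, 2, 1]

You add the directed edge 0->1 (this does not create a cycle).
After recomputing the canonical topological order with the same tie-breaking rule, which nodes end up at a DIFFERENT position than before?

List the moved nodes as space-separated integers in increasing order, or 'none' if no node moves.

Answer: none

Derivation:
Old toposort: [4, 0, 3, 2, 1]
Added edge 0->1
Recompute Kahn (smallest-id tiebreak):
  initial in-degrees: [1, 4, 2, 2, 0]
  ready (indeg=0): [4]
  pop 4: indeg[0]->0; indeg[1]->3; indeg[3]->1 | ready=[0] | order so far=[4]
  pop 0: indeg[1]->2; indeg[2]->1; indeg[3]->0 | ready=[3] | order so far=[4, 0]
  pop 3: indeg[1]->1; indeg[2]->0 | ready=[2] | order so far=[4, 0, 3]
  pop 2: indeg[1]->0 | ready=[1] | order so far=[4, 0, 3, 2]
  pop 1: no out-edges | ready=[] | order so far=[4, 0, 3, 2, 1]
New canonical toposort: [4, 0, 3, 2, 1]
Compare positions:
  Node 0: index 1 -> 1 (same)
  Node 1: index 4 -> 4 (same)
  Node 2: index 3 -> 3 (same)
  Node 3: index 2 -> 2 (same)
  Node 4: index 0 -> 0 (same)
Nodes that changed position: none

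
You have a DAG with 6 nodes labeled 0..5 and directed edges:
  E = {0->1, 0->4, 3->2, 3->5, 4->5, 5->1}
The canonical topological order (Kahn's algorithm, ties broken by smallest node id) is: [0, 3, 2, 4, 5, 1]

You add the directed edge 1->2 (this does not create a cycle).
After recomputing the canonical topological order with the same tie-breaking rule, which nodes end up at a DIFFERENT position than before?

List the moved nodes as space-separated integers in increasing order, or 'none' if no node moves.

Old toposort: [0, 3, 2, 4, 5, 1]
Added edge 1->2
Recompute Kahn (smallest-id tiebreak):
  initial in-degrees: [0, 2, 2, 0, 1, 2]
  ready (indeg=0): [0, 3]
  pop 0: indeg[1]->1; indeg[4]->0 | ready=[3, 4] | order so far=[0]
  pop 3: indeg[2]->1; indeg[5]->1 | ready=[4] | order so far=[0, 3]
  pop 4: indeg[5]->0 | ready=[5] | order so far=[0, 3, 4]
  pop 5: indeg[1]->0 | ready=[1] | order so far=[0, 3, 4, 5]
  pop 1: indeg[2]->0 | ready=[2] | order so far=[0, 3, 4, 5, 1]
  pop 2: no out-edges | ready=[] | order so far=[0, 3, 4, 5, 1, 2]
New canonical toposort: [0, 3, 4, 5, 1, 2]
Compare positions:
  Node 0: index 0 -> 0 (same)
  Node 1: index 5 -> 4 (moved)
  Node 2: index 2 -> 5 (moved)
  Node 3: index 1 -> 1 (same)
  Node 4: index 3 -> 2 (moved)
  Node 5: index 4 -> 3 (moved)
Nodes that changed position: 1 2 4 5

Answer: 1 2 4 5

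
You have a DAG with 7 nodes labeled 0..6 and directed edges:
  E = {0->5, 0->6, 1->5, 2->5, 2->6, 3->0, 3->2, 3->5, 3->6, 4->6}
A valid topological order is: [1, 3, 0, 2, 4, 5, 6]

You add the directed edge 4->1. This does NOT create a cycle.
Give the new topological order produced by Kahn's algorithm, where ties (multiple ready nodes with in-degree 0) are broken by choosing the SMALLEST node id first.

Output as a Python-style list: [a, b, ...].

Answer: [3, 0, 2, 4, 1, 5, 6]

Derivation:
Old toposort: [1, 3, 0, 2, 4, 5, 6]
Added edge: 4->1
Position of 4 (4) > position of 1 (0). Must reorder: 4 must now come before 1.
Run Kahn's algorithm (break ties by smallest node id):
  initial in-degrees: [1, 1, 1, 0, 0, 4, 4]
  ready (indeg=0): [3, 4]
  pop 3: indeg[0]->0; indeg[2]->0; indeg[5]->3; indeg[6]->3 | ready=[0, 2, 4] | order so far=[3]
  pop 0: indeg[5]->2; indeg[6]->2 | ready=[2, 4] | order so far=[3, 0]
  pop 2: indeg[5]->1; indeg[6]->1 | ready=[4] | order so far=[3, 0, 2]
  pop 4: indeg[1]->0; indeg[6]->0 | ready=[1, 6] | order so far=[3, 0, 2, 4]
  pop 1: indeg[5]->0 | ready=[5, 6] | order so far=[3, 0, 2, 4, 1]
  pop 5: no out-edges | ready=[6] | order so far=[3, 0, 2, 4, 1, 5]
  pop 6: no out-edges | ready=[] | order so far=[3, 0, 2, 4, 1, 5, 6]
  Result: [3, 0, 2, 4, 1, 5, 6]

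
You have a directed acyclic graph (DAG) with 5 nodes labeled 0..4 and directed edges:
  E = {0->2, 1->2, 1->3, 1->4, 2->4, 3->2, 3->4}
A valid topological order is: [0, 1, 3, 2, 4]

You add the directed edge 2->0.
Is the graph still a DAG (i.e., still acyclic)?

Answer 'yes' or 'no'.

Given toposort: [0, 1, 3, 2, 4]
Position of 2: index 3; position of 0: index 0
New edge 2->0: backward (u after v in old order)
Backward edge: old toposort is now invalid. Check if this creates a cycle.
Does 0 already reach 2? Reachable from 0: [0, 2, 4]. YES -> cycle!
Still a DAG? no

Answer: no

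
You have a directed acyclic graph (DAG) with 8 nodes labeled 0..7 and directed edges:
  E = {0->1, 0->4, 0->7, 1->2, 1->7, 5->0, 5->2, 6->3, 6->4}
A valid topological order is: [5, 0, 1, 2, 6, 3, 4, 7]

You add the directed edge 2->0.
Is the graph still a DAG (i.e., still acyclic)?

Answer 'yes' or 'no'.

Answer: no

Derivation:
Given toposort: [5, 0, 1, 2, 6, 3, 4, 7]
Position of 2: index 3; position of 0: index 1
New edge 2->0: backward (u after v in old order)
Backward edge: old toposort is now invalid. Check if this creates a cycle.
Does 0 already reach 2? Reachable from 0: [0, 1, 2, 4, 7]. YES -> cycle!
Still a DAG? no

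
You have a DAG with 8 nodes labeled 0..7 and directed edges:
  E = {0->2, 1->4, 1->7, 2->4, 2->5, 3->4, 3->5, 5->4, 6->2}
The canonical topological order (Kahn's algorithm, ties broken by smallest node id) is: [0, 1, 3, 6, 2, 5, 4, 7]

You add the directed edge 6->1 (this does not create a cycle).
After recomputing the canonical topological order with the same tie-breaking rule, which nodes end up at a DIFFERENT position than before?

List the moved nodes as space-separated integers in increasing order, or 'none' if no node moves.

Answer: 1 3 6

Derivation:
Old toposort: [0, 1, 3, 6, 2, 5, 4, 7]
Added edge 6->1
Recompute Kahn (smallest-id tiebreak):
  initial in-degrees: [0, 1, 2, 0, 4, 2, 0, 1]
  ready (indeg=0): [0, 3, 6]
  pop 0: indeg[2]->1 | ready=[3, 6] | order so far=[0]
  pop 3: indeg[4]->3; indeg[5]->1 | ready=[6] | order so far=[0, 3]
  pop 6: indeg[1]->0; indeg[2]->0 | ready=[1, 2] | order so far=[0, 3, 6]
  pop 1: indeg[4]->2; indeg[7]->0 | ready=[2, 7] | order so far=[0, 3, 6, 1]
  pop 2: indeg[4]->1; indeg[5]->0 | ready=[5, 7] | order so far=[0, 3, 6, 1, 2]
  pop 5: indeg[4]->0 | ready=[4, 7] | order so far=[0, 3, 6, 1, 2, 5]
  pop 4: no out-edges | ready=[7] | order so far=[0, 3, 6, 1, 2, 5, 4]
  pop 7: no out-edges | ready=[] | order so far=[0, 3, 6, 1, 2, 5, 4, 7]
New canonical toposort: [0, 3, 6, 1, 2, 5, 4, 7]
Compare positions:
  Node 0: index 0 -> 0 (same)
  Node 1: index 1 -> 3 (moved)
  Node 2: index 4 -> 4 (same)
  Node 3: index 2 -> 1 (moved)
  Node 4: index 6 -> 6 (same)
  Node 5: index 5 -> 5 (same)
  Node 6: index 3 -> 2 (moved)
  Node 7: index 7 -> 7 (same)
Nodes that changed position: 1 3 6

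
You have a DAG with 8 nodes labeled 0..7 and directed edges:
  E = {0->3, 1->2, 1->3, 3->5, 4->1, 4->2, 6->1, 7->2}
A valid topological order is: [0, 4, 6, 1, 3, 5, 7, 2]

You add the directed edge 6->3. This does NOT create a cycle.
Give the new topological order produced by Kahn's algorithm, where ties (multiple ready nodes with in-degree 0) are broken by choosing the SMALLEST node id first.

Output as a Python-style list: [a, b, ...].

Old toposort: [0, 4, 6, 1, 3, 5, 7, 2]
Added edge: 6->3
Position of 6 (2) < position of 3 (4). Old order still valid.
Run Kahn's algorithm (break ties by smallest node id):
  initial in-degrees: [0, 2, 3, 3, 0, 1, 0, 0]
  ready (indeg=0): [0, 4, 6, 7]
  pop 0: indeg[3]->2 | ready=[4, 6, 7] | order so far=[0]
  pop 4: indeg[1]->1; indeg[2]->2 | ready=[6, 7] | order so far=[0, 4]
  pop 6: indeg[1]->0; indeg[3]->1 | ready=[1, 7] | order so far=[0, 4, 6]
  pop 1: indeg[2]->1; indeg[3]->0 | ready=[3, 7] | order so far=[0, 4, 6, 1]
  pop 3: indeg[5]->0 | ready=[5, 7] | order so far=[0, 4, 6, 1, 3]
  pop 5: no out-edges | ready=[7] | order so far=[0, 4, 6, 1, 3, 5]
  pop 7: indeg[2]->0 | ready=[2] | order so far=[0, 4, 6, 1, 3, 5, 7]
  pop 2: no out-edges | ready=[] | order so far=[0, 4, 6, 1, 3, 5, 7, 2]
  Result: [0, 4, 6, 1, 3, 5, 7, 2]

Answer: [0, 4, 6, 1, 3, 5, 7, 2]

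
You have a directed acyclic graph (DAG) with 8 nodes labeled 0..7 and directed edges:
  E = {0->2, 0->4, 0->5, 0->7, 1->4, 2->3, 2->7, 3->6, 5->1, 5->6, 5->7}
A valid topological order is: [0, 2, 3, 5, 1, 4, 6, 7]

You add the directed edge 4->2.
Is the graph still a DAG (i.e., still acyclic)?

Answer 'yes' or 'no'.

Answer: yes

Derivation:
Given toposort: [0, 2, 3, 5, 1, 4, 6, 7]
Position of 4: index 5; position of 2: index 1
New edge 4->2: backward (u after v in old order)
Backward edge: old toposort is now invalid. Check if this creates a cycle.
Does 2 already reach 4? Reachable from 2: [2, 3, 6, 7]. NO -> still a DAG (reorder needed).
Still a DAG? yes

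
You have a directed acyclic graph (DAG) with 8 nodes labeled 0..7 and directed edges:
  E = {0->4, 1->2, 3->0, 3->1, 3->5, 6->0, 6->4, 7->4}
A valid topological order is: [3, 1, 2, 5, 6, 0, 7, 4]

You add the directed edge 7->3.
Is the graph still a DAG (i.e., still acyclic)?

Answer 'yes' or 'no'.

Answer: yes

Derivation:
Given toposort: [3, 1, 2, 5, 6, 0, 7, 4]
Position of 7: index 6; position of 3: index 0
New edge 7->3: backward (u after v in old order)
Backward edge: old toposort is now invalid. Check if this creates a cycle.
Does 3 already reach 7? Reachable from 3: [0, 1, 2, 3, 4, 5]. NO -> still a DAG (reorder needed).
Still a DAG? yes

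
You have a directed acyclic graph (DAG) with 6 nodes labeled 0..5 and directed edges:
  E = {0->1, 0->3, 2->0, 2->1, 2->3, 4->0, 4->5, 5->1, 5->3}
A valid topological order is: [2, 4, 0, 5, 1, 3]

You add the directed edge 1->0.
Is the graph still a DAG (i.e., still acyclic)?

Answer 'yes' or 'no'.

Given toposort: [2, 4, 0, 5, 1, 3]
Position of 1: index 4; position of 0: index 2
New edge 1->0: backward (u after v in old order)
Backward edge: old toposort is now invalid. Check if this creates a cycle.
Does 0 already reach 1? Reachable from 0: [0, 1, 3]. YES -> cycle!
Still a DAG? no

Answer: no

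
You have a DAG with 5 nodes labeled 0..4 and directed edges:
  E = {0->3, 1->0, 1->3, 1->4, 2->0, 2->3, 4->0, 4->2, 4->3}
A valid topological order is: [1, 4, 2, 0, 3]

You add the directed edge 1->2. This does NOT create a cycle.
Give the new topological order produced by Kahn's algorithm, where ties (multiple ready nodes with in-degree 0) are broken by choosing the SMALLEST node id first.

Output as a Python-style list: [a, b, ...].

Answer: [1, 4, 2, 0, 3]

Derivation:
Old toposort: [1, 4, 2, 0, 3]
Added edge: 1->2
Position of 1 (0) < position of 2 (2). Old order still valid.
Run Kahn's algorithm (break ties by smallest node id):
  initial in-degrees: [3, 0, 2, 4, 1]
  ready (indeg=0): [1]
  pop 1: indeg[0]->2; indeg[2]->1; indeg[3]->3; indeg[4]->0 | ready=[4] | order so far=[1]
  pop 4: indeg[0]->1; indeg[2]->0; indeg[3]->2 | ready=[2] | order so far=[1, 4]
  pop 2: indeg[0]->0; indeg[3]->1 | ready=[0] | order so far=[1, 4, 2]
  pop 0: indeg[3]->0 | ready=[3] | order so far=[1, 4, 2, 0]
  pop 3: no out-edges | ready=[] | order so far=[1, 4, 2, 0, 3]
  Result: [1, 4, 2, 0, 3]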